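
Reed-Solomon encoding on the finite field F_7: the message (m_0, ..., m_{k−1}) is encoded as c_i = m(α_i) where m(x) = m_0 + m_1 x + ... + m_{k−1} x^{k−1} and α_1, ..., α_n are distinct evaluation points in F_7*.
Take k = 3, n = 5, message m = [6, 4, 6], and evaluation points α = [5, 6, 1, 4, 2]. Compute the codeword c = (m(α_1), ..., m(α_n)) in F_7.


c = [1, 1, 2, 6, 3]

Message polynomial: m(x) = 6 + 4·x + 6·x^2 (mod 7).
For each evaluation point α_i, compute m(α_i) mod 7:
  α_1 = 5: Horner steps 6 → 6 → 1, so m(5) = 1.
  α_2 = 6: Horner steps 6 → 5 → 1, so m(6) = 1.
  α_3 = 1: Horner steps 6 → 3 → 2, so m(1) = 2.
  α_4 = 4: Horner steps 6 → 0 → 6, so m(4) = 6.
  α_5 = 2: Horner steps 6 → 2 → 3, so m(2) = 3.
Codeword c = [1, 1, 2, 6, 3] ∈ F_7^5.


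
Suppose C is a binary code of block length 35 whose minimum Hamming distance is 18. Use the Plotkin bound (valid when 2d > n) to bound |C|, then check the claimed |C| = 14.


Plotkin bound M ≤ 36; given |C| = 14 ≤ bound (satisfied).

Check applicability: 2d = 36, n = 35.
2d − n = 1 > 0, so Plotkin applies.
Compute d/(2d−n) = 18/1 ≈ 18.0000.
⌊d/(2d−n)⌋ = 18.
Plotkin bound: M ≤ 2·18 = 36.
Given |C| = 14, check: satisfied.
This |C| is below the Plotkin bound.


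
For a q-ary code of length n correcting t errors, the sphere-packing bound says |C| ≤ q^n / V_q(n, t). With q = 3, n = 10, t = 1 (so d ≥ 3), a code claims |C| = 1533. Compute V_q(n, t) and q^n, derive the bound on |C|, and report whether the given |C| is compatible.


V_q(n, t) = 21, q^n = 59049, Hamming bound = 2811, |C| = 1533 ≤ bound (satisfied).

Step 1: Compute V_q(n, t) = Σ_{j=0}^1 C(n, j) (q−1)^j.
  j = 0: C(10,0)·(2)^0 = 1·1 = 1.
  j = 1: C(10,1)·(2)^1 = 10·2 = 20.
  V_q(n, t) = 1 + 20 = 21.
Step 2: q^n = 3^10 = 59049.
Step 3: Hamming bound ⌊q^n / V_q(n,t)⌋ = ⌊59049/21⌋ = 2811.
Step 4: Compare |C| = 1533 to 2811: satisfied.
The claimed |C| lies below the Hamming bound.


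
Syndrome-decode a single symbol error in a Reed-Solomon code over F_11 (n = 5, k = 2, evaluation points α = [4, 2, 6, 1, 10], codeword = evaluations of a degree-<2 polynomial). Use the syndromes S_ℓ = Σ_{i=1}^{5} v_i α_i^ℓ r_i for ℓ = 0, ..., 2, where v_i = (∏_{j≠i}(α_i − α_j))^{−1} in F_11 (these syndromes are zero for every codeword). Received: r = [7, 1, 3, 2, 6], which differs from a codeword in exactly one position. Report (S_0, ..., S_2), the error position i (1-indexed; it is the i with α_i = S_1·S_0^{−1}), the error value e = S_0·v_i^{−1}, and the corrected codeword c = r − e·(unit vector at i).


S = (6, 1, 2), error at position 2, error magnitude e = 1, c = [7, 0, 3, 2, 6].

Step 1: column multipliers v_i = (∏_{j≠i}(α_i − α_j))^{−1} mod 11.
  i = 1 (α = 4): (4−2)(4−6)(4−1)(4−10) = 2·(−2)·3·(−6) = 72 ≡ 6, so v_1 = 6^{−1} = 2 (mod 11).
  i = 2 (α = 2): (2−4)(2−6)(2−1)(2−10) = (−2)·(−4)·1·(−8) = −64 ≡ 2, so v_2 = 2^{−1} = 6 (mod 11).
  i = 3 (α = 6): (6−4)(6−2)(6−1)(6−10) = 2·4·5·(−4) = −160 ≡ 5, so v_3 = 5^{−1} = 9 (mod 11).
  i = 4 (α = 1): (1−4)(1−2)(1−6)(1−10) = (−3)·(−1)·(−5)·(−9) = 135 ≡ 3, so v_4 = 3^{−1} = 4 (mod 11).
  i = 5 (α = 10): (10−4)(10−2)(10−6)(10−1) = 6·8·4·9 = 1728 ≡ 1, so v_5 = 1^{−1} = 1 (mod 11).
  v = [2, 6, 9, 4, 1].
Step 2: syndromes of r = [7, 1, 3, 2, 6] (all sums mod 11).
  S_0 = Σ v_i r_i = 2·7 + 6·1 + 9·3 + 4·2 + 1·6 = 61 ≡ 6.
  S_1 = Σ v_i α_i r_i = 2·4·7 + 6·2·1 + 9·6·3 + 4·1·2 + 1·10·6 = 298 ≡ 1.
  α_i^2 mod 11 = [5, 4, 3, 1, 1].
  S_2 = Σ v_i α_i^2 r_i = 2·5·7 + 6·4·1 + 9·3·3 + 4·1·2 + 1·1·6 = 189 ≡ 2.
  S = (6, 1, 2) ≠ 0, so r is not a codeword (an error is present).
Step 3: locate the error. For a single error e at position i, S_ℓ = v_i·e·α_i^ℓ, so α_err = S_1/S_0.
  S_0^{−1} = 6^{−1} = 2 (mod 11), so α_err = 1·2 = 2 ≡ 2 = α_2. Error position i = 2.
  Consistency check: S_2/S_1 = 2·1 = 2 ≡ 2 = α_err ✓ (single-error assumption holds).
Step 4: error magnitude e = S_0/v_2 = S_0·∏_{j≠2}(α_2 − α_j) = 6·2 = 12 ≡ 1 (mod 11).
Step 5: correct position 2: c_2 = r_2 − e = 1 − 1 ≡ 0 (mod 11). Hence c = [7, 0, 3, 2, 6].
  Check: interpolating c through the α_i gives m(x) = 4 + 9·x (degree < 2) with m(α_i) = c_i for every i, so c is indeed a codeword.


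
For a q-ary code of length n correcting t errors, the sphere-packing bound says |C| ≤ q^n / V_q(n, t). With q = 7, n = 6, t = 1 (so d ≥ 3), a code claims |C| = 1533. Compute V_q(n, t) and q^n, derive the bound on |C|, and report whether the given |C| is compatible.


V_q(n, t) = 37, q^n = 117649, Hamming bound = 3179, |C| = 1533 ≤ bound (satisfied).

Step 1: Compute V_q(n, t) = Σ_{j=0}^1 C(n, j) (q−1)^j.
  j = 0: C(6,0)·(6)^0 = 1·1 = 1.
  j = 1: C(6,1)·(6)^1 = 6·6 = 36.
  V_q(n, t) = 1 + 36 = 37.
Step 2: q^n = 7^6 = 117649.
Step 3: Hamming bound ⌊q^n / V_q(n,t)⌋ = ⌊117649/37⌋ = 3179.
Step 4: Compare |C| = 1533 to 3179: satisfied.
The claimed |C| lies below the Hamming bound.


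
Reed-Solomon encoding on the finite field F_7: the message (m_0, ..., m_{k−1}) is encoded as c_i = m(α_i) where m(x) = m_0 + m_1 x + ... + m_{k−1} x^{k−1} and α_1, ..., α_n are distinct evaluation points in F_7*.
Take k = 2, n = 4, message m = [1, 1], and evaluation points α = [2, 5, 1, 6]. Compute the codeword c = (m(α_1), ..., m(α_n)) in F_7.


c = [3, 6, 2, 0]

Message polynomial: m(x) = 1 + 1·x (mod 7).
For each evaluation point α_i, compute m(α_i) mod 7:
  α_1 = 2: Horner steps 1 → 3, so m(2) = 3.
  α_2 = 5: Horner steps 1 → 6, so m(5) = 6.
  α_3 = 1: Horner steps 1 → 2, so m(1) = 2.
  α_4 = 6: Horner steps 1 → 0, so m(6) = 0.
Codeword c = [3, 6, 2, 0] ∈ F_7^4.


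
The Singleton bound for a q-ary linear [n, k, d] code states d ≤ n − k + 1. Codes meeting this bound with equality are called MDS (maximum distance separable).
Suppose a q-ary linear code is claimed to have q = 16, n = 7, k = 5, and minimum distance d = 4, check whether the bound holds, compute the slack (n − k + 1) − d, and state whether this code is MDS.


Singleton RHS = n − k + 1 = 3, slack = -1, bound violated (no such code; not MDS).

Singleton bound: d ≤ n − k + 1.
Here n = 7, k = 5, so n − k + 1 = 3.
Given d = 4, check d ≤ 3: NO.
Slack = (n − k + 1) − d = -1.
The slack is negative: d = 4 exceeds n − k + 1 = 3 by 1, so the Singleton bound is violated and no linear [7, 5, 4]_16 code can exist. In particular it is not MDS (MDS requires d = n − k + 1 exactly).
Description: the claimed parameters are [7, 5, 4]_16; such a code would be impossible (violates the Singleton bound).


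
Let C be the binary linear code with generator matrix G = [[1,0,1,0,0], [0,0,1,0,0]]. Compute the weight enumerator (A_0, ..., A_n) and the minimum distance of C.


Weight distribution: A_0 = 1, A_1 = 2, A_2 = 1. Minimum distance d = 1.

Enumerate all 2^2 = 4 messages m ∈ F_2^2.
For each, compute codeword c = mG in F_2^5, then tally its weight.
  m = 00 → c = 00000, weight = 0.
  m = 10 → c = 10100, weight = 2.
  m = 01 → c = 00100, weight = 1.
  m = 11 → c = 10000, weight = 1.
Tally weights:
  weight 0: 1 codewords.
  weight 1: 2 codewords.
  weight 2: 1 codewords.
Minimum distance d = smallest w > 0 with A_w > 0 = 1.
Sanity: Σ A_w = 4 = 2^2 = 4 ✓.


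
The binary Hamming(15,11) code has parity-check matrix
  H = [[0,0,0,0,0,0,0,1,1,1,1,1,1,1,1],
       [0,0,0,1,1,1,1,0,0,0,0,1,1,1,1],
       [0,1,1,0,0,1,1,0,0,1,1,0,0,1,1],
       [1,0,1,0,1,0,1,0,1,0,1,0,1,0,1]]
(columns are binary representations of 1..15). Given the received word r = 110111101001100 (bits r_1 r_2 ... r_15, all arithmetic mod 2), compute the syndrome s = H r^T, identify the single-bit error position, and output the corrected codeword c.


s = (1, 0, 1, 1)^T, error position = 11, corrected codeword c = 110111101011100

Compute s = H r^T mod 2 one row at a time:
  s_1 = 0 + 1 + 0 + 0 + 1 + 1 + 0 + 0 = 3 ≡ 1 (mod 2).
  s_2 = 1 + 1 + 1 + 1 + 1 + 1 + 0 + 0 = 6 ≡ 0 (mod 2).
  s_3 = 1 + 0 + 1 + 1 + 0 + 0 + 0 + 0 = 3 ≡ 1 (mod 2).
  s_4 = 1 + 0 + 1 + 1 + 1 + 0 + 1 + 0 = 5 ≡ 1 (mod 2).
s = (1, 0, 1, 1)^T — this equals column 11 of H (binary 1011), so error is at position 11.
Correct: flip bit 11 of r = 110111101001100 to get c = 110111101011100.


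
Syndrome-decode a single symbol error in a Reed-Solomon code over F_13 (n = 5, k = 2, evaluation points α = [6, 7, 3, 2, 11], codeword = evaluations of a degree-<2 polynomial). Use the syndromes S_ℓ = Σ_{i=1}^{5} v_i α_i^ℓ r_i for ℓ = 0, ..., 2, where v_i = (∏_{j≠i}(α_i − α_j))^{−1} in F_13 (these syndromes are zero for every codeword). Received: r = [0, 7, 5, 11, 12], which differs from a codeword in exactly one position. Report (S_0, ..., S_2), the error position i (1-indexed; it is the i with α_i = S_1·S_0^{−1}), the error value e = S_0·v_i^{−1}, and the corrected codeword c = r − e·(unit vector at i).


S = (12, 2, 9), error at position 5, error magnitude e = 3, c = [0, 7, 5, 11, 9].

Step 1: column multipliers v_i = (∏_{j≠i}(α_i − α_j))^{−1} mod 13.
  i = 1 (α = 6): (6−7)(6−3)(6−2)(6−11) = (−1)·3·4·(−5) = 60 ≡ 8, so v_1 = 8^{−1} = 5 (mod 13).
  i = 2 (α = 7): (7−6)(7−3)(7−2)(7−11) = 1·4·5·(−4) = −80 ≡ 11, so v_2 = 11^{−1} = 6 (mod 13).
  i = 3 (α = 3): (3−6)(3−7)(3−2)(3−11) = (−3)·(−4)·1·(−8) = −96 ≡ 8, so v_3 = 8^{−1} = 5 (mod 13).
  i = 4 (α = 2): (2−6)(2−7)(2−3)(2−11) = (−4)·(−5)·(−1)·(−9) = 180 ≡ 11, so v_4 = 11^{−1} = 6 (mod 13).
  i = 5 (α = 11): (11−6)(11−7)(11−3)(11−2) = 5·4·8·9 = 1440 ≡ 10, so v_5 = 10^{−1} = 4 (mod 13).
  v = [5, 6, 5, 6, 4].
Step 2: syndromes of r = [0, 7, 5, 11, 12] (all sums mod 13).
  S_0 = Σ v_i r_i = 5·0 + 6·7 + 5·5 + 6·11 + 4·12 = 181 ≡ 12.
  S_1 = Σ v_i α_i r_i = 5·6·0 + 6·7·7 + 5·3·5 + 6·2·11 + 4·11·12 = 1029 ≡ 2.
  α_i^2 mod 13 = [10, 10, 9, 4, 4].
  S_2 = Σ v_i α_i^2 r_i = 5·10·0 + 6·10·7 + 5·9·5 + 6·4·11 + 4·4·12 = 1101 ≡ 9.
  S = (12, 2, 9) ≠ 0, so r is not a codeword (an error is present).
Step 3: locate the error. For a single error e at position i, S_ℓ = v_i·e·α_i^ℓ, so α_err = S_1/S_0.
  S_0^{−1} = 12^{−1} = 12 (mod 13), so α_err = 2·12 = 24 ≡ 11 = α_5. Error position i = 5.
  Consistency check: S_2/S_1 = 9·7 = 63 ≡ 11 = α_err ✓ (single-error assumption holds).
Step 4: error magnitude e = S_0/v_5 = S_0·∏_{j≠5}(α_5 − α_j) = 12·10 = 120 ≡ 3 (mod 13).
Step 5: correct position 5: c_5 = r_5 − e = 12 − 3 ≡ 9 (mod 13). Hence c = [0, 7, 5, 11, 9].
  Check: interpolating c through the α_i gives m(x) = 10 + 7·x (degree < 2) with m(α_i) = c_i for every i, so c is indeed a codeword.


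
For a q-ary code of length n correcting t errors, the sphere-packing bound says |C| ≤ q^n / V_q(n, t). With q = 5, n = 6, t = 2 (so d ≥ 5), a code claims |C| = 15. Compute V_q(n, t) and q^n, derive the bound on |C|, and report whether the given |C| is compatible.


V_q(n, t) = 265, q^n = 15625, Hamming bound = 58, |C| = 15 ≤ bound (satisfied).

Step 1: Compute V_q(n, t) = Σ_{j=0}^2 C(n, j) (q−1)^j.
  j = 0: C(6,0)·(4)^0 = 1·1 = 1.
  j = 1: C(6,1)·(4)^1 = 6·4 = 24.
  j = 2: C(6,2)·(4)^2 = 15·16 = 240.
  V_q(n, t) = 1 + 24 + 240 = 265.
Step 2: q^n = 5^6 = 15625.
Step 3: Hamming bound ⌊q^n / V_q(n,t)⌋ = ⌊15625/265⌋ = 58.
Step 4: Compare |C| = 15 to 58: satisfied.
The claimed |C| lies below the Hamming bound.


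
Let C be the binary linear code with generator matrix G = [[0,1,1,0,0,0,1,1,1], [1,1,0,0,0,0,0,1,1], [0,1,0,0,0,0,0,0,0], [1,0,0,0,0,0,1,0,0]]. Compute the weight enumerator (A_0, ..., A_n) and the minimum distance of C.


Weight distribution: A_0 = 1, A_1 = 2, A_2 = 2, A_3 = 4, A_4 = 5, A_5 = 2. Minimum distance d = 1.

Enumerate all 2^4 = 16 messages m ∈ F_2^4.
For each, compute codeword c = mG in F_2^9, then tally its weight.
  m = 0000 → c = 000000000, weight = 0.
  m = 1000 → c = 011000111, weight = 5.
  m = 0100 → c = 110000011, weight = 4.
  m = 1100 → c = 101000100, weight = 3.
  m = 0010 → c = 010000000, weight = 1.
  m = 1010 → c = 001000111, weight = 4.
  m = 0110 → c = 100000011, weight = 3.
  m = 1110 → c = 111000100, weight = 4.
  m = 0001 → c = 100000100, weight = 2.
  m = 1001 → c = 111000011, weight = 5.
  m = 0101 → c = 010000111, weight = 4.
  m = 1101 → c = 001000000, weight = 1.
  m = 0011 → c = 110000100, weight = 3.
  m = 1011 → c = 101000011, weight = 4.
  m = 0111 → c = 000000111, weight = 3.
  m = 1111 → c = 011000000, weight = 2.
Tally weights:
  weight 0: 1 codewords.
  weight 1: 2 codewords.
  weight 2: 2 codewords.
  weight 3: 4 codewords.
  weight 4: 5 codewords.
  weight 5: 2 codewords.
Minimum distance d = smallest w > 0 with A_w > 0 = 1.
Sanity: Σ A_w = 16 = 2^4 = 16 ✓.


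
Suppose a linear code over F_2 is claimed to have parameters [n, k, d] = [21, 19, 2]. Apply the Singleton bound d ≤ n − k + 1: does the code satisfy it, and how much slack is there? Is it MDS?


Singleton RHS = n − k + 1 = 3, slack = 1, bound satisfied, not MDS.

Singleton bound: d ≤ n − k + 1.
Here n = 21, k = 19, so n − k + 1 = 3.
Given d = 2, check d ≤ 3: YES.
Slack = (n − k + 1) − d = 1.
The code is NOT MDS (slack = 1 > 0).
Description: the claimed parameters are [21, 19, 2]_2; such a code would be non-MDS.


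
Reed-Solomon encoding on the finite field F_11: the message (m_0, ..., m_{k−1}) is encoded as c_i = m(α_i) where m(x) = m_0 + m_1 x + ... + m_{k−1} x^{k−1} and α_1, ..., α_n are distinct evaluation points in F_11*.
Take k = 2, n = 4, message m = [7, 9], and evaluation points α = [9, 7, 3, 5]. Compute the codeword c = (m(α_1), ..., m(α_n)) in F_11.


c = [0, 4, 1, 8]

Message polynomial: m(x) = 7 + 9·x (mod 11).
For each evaluation point α_i, compute m(α_i) mod 11:
  α_1 = 9: Horner steps 9 → 0, so m(9) = 0.
  α_2 = 7: Horner steps 9 → 4, so m(7) = 4.
  α_3 = 3: Horner steps 9 → 1, so m(3) = 1.
  α_4 = 5: Horner steps 9 → 8, so m(5) = 8.
Codeword c = [0, 4, 1, 8] ∈ F_11^4.


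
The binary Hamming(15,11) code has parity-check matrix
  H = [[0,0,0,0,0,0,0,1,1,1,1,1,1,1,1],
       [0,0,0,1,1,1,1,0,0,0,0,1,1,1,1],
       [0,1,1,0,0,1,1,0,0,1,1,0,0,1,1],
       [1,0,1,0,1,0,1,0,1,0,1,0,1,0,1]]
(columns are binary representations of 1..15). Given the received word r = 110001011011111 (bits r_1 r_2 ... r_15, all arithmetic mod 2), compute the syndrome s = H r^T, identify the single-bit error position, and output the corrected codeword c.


s = (1, 1, 1, 1)^T, error position = 15, corrected codeword c = 110001011011110

Compute s = H r^T mod 2 one row at a time:
  s_1 = 1 + 1 + 0 + 1 + 1 + 1 + 1 + 1 = 7 ≡ 1 (mod 2).
  s_2 = 0 + 0 + 1 + 0 + 1 + 1 + 1 + 1 = 5 ≡ 1 (mod 2).
  s_3 = 1 + 0 + 1 + 0 + 0 + 1 + 1 + 1 = 5 ≡ 1 (mod 2).
  s_4 = 1 + 0 + 0 + 0 + 1 + 1 + 1 + 1 = 5 ≡ 1 (mod 2).
s = (1, 1, 1, 1)^T — this equals column 15 of H (binary 1111), so error is at position 15.
Correct: flip bit 15 of r = 110001011011111 to get c = 110001011011110.


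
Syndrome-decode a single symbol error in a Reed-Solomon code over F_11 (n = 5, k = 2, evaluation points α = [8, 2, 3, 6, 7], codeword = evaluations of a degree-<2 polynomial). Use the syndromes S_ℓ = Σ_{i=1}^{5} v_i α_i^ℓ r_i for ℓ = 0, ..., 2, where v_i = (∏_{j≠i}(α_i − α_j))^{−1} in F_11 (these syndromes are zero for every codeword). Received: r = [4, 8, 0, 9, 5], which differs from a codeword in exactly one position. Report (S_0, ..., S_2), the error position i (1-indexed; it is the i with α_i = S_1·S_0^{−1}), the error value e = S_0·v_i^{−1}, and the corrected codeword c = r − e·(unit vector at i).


S = (2, 3, 10), error at position 5, error magnitude e = 4, c = [4, 8, 0, 9, 1].

Step 1: column multipliers v_i = (∏_{j≠i}(α_i − α_j))^{−1} mod 11.
  i = 1 (α = 8): (8−2)(8−3)(8−6)(8−7) = 6·5·2·1 = 60 ≡ 5, so v_1 = 5^{−1} = 9 (mod 11).
  i = 2 (α = 2): (2−8)(2−3)(2−6)(2−7) = (−6)·(−1)·(−4)·(−5) = 120 ≡ 10, so v_2 = 10^{−1} = 10 (mod 11).
  i = 3 (α = 3): (3−8)(3−2)(3−6)(3−7) = (−5)·1·(−3)·(−4) = −60 ≡ 6, so v_3 = 6^{−1} = 2 (mod 11).
  i = 4 (α = 6): (6−8)(6−2)(6−3)(6−7) = (−2)·4·3·(−1) = 24 ≡ 2, so v_4 = 2^{−1} = 6 (mod 11).
  i = 5 (α = 7): (7−8)(7−2)(7−3)(7−6) = (−1)·5·4·1 = −20 ≡ 2, so v_5 = 2^{−1} = 6 (mod 11).
  v = [9, 10, 2, 6, 6].
Step 2: syndromes of r = [4, 8, 0, 9, 5] (all sums mod 11).
  S_0 = Σ v_i r_i = 9·4 + 10·8 + 2·0 + 6·9 + 6·5 = 200 ≡ 2.
  S_1 = Σ v_i α_i r_i = 9·8·4 + 10·2·8 + 2·3·0 + 6·6·9 + 6·7·5 = 982 ≡ 3.
  α_i^2 mod 11 = [9, 4, 9, 3, 5].
  S_2 = Σ v_i α_i^2 r_i = 9·9·4 + 10·4·8 + 2·9·0 + 6·3·9 + 6·5·5 = 956 ≡ 10.
  S = (2, 3, 10) ≠ 0, so r is not a codeword (an error is present).
Step 3: locate the error. For a single error e at position i, S_ℓ = v_i·e·α_i^ℓ, so α_err = S_1/S_0.
  S_0^{−1} = 2^{−1} = 6 (mod 11), so α_err = 3·6 = 18 ≡ 7 = α_5. Error position i = 5.
  Consistency check: S_2/S_1 = 10·4 = 40 ≡ 7 = α_err ✓ (single-error assumption holds).
Step 4: error magnitude e = S_0/v_5 = S_0·∏_{j≠5}(α_5 − α_j) = 2·2 = 4 ≡ 4 (mod 11).
Step 5: correct position 5: c_5 = r_5 − e = 5 − 4 ≡ 1 (mod 11). Hence c = [4, 8, 0, 9, 1].
  Check: interpolating c through the α_i gives m(x) = 2 + 3·x (degree < 2) with m(α_i) = c_i for every i, so c is indeed a codeword.


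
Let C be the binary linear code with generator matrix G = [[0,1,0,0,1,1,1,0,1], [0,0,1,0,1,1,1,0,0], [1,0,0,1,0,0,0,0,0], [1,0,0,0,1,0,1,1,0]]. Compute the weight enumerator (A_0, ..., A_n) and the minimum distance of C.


Weight distribution: A_0 = 1, A_2 = 1, A_3 = 1, A_4 = 5, A_5 = 4, A_6 = 1, A_7 = 3. Minimum distance d = 2.

Enumerate all 2^4 = 16 messages m ∈ F_2^4.
For each, compute codeword c = mG in F_2^9, then tally its weight.
  m = 0000 → c = 000000000, weight = 0.
  m = 1000 → c = 010011101, weight = 5.
  m = 0100 → c = 001011100, weight = 4.
  m = 1100 → c = 011000001, weight = 3.
  m = 0010 → c = 100100000, weight = 2.
  m = 1010 → c = 110111101, weight = 7.
  m = 0110 → c = 101111100, weight = 6.
  m = 1110 → c = 111100001, weight = 5.
  m = 0001 → c = 100010110, weight = 4.
  m = 1001 → c = 110001011, weight = 5.
  m = 0101 → c = 101001010, weight = 4.
  m = 1101 → c = 111010111, weight = 7.
  m = 0011 → c = 000110110, weight = 4.
  m = 1011 → c = 010101011, weight = 5.
  m = 0111 → c = 001101010, weight = 4.
  m = 1111 → c = 011110111, weight = 7.
Tally weights:
  weight 0: 1 codewords.
  weight 2: 1 codewords.
  weight 3: 1 codewords.
  weight 4: 5 codewords.
  weight 5: 4 codewords.
  weight 6: 1 codewords.
  weight 7: 3 codewords.
Minimum distance d = smallest w > 0 with A_w > 0 = 2.
Sanity: Σ A_w = 16 = 2^4 = 16 ✓.


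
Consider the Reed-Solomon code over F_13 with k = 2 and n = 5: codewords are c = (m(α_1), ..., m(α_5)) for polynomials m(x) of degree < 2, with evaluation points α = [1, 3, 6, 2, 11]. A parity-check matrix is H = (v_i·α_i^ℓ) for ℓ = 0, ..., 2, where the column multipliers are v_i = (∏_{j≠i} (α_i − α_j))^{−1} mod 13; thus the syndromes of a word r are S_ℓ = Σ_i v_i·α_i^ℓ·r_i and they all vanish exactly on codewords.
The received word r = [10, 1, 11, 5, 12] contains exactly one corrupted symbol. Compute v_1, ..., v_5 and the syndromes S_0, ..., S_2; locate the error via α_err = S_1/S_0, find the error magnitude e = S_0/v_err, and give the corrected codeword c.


S = (3, 9, 1), error at position 2, error magnitude e = 1, c = [10, 0, 11, 5, 12].

Step 1: column multipliers v_i = (∏_{j≠i}(α_i − α_j))^{−1} mod 13.
  i = 1 (α = 1): (1−3)(1−6)(1−2)(1−11) = (−2)·(−5)·(−1)·(−10) = 100 ≡ 9, so v_1 = 9^{−1} = 3 (mod 13).
  i = 2 (α = 3): (3−1)(3−6)(3−2)(3−11) = 2·(−3)·1·(−8) = 48 ≡ 9, so v_2 = 9^{−1} = 3 (mod 13).
  i = 3 (α = 6): (6−1)(6−3)(6−2)(6−11) = 5·3·4·(−5) = −300 ≡ 12, so v_3 = 12^{−1} = 12 (mod 13).
  i = 4 (α = 2): (2−1)(2−3)(2−6)(2−11) = 1·(−1)·(−4)·(−9) = −36 ≡ 3, so v_4 = 3^{−1} = 9 (mod 13).
  i = 5 (α = 11): (11−1)(11−3)(11−6)(11−2) = 10·8·5·9 = 3600 ≡ 12, so v_5 = 12^{−1} = 12 (mod 13).
  v = [3, 3, 12, 9, 12].
Step 2: syndromes of r = [10, 1, 11, 5, 12] (all sums mod 13).
  S_0 = Σ v_i r_i = 3·10 + 3·1 + 12·11 + 9·5 + 12·12 = 354 ≡ 3.
  S_1 = Σ v_i α_i r_i = 3·1·10 + 3·3·1 + 12·6·11 + 9·2·5 + 12·11·12 = 2505 ≡ 9.
  α_i^2 mod 13 = [1, 9, 10, 4, 4].
  S_2 = Σ v_i α_i^2 r_i = 3·1·10 + 3·9·1 + 12·10·11 + 9·4·5 + 12·4·12 = 2133 ≡ 1.
  S = (3, 9, 1) ≠ 0, so r is not a codeword (an error is present).
Step 3: locate the error. For a single error e at position i, S_ℓ = v_i·e·α_i^ℓ, so α_err = S_1/S_0.
  S_0^{−1} = 3^{−1} = 9 (mod 13), so α_err = 9·9 = 81 ≡ 3 = α_2. Error position i = 2.
  Consistency check: S_2/S_1 = 1·3 = 3 ≡ 3 = α_err ✓ (single-error assumption holds).
Step 4: error magnitude e = S_0/v_2 = S_0·∏_{j≠2}(α_2 − α_j) = 3·9 = 27 ≡ 1 (mod 13).
Step 5: correct position 2: c_2 = r_2 − e = 1 − 1 ≡ 0 (mod 13). Hence c = [10, 0, 11, 5, 12].
  Check: interpolating c through the α_i gives m(x) = 2 + 8·x (degree < 2) with m(α_i) = c_i for every i, so c is indeed a codeword.


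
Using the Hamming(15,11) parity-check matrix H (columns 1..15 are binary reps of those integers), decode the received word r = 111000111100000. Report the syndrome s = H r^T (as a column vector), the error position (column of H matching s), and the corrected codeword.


s = (1, 1, 0, 0)^T, error position = 12, corrected codeword c = 111000111101000

Compute s = H r^T mod 2 one row at a time:
  s_1 = 1 + 1 + 1 + 0 + 0 + 0 + 0 + 0 = 3 ≡ 1 (mod 2).
  s_2 = 0 + 0 + 0 + 1 + 0 + 0 + 0 + 0 = 1 ≡ 1 (mod 2).
  s_3 = 1 + 1 + 0 + 1 + 1 + 0 + 0 + 0 = 4 ≡ 0 (mod 2).
  s_4 = 1 + 1 + 0 + 1 + 1 + 0 + 0 + 0 = 4 ≡ 0 (mod 2).
s = (1, 1, 0, 0)^T — this equals column 12 of H (binary 1100), so error is at position 12.
Correct: flip bit 12 of r = 111000111100000 to get c = 111000111101000.


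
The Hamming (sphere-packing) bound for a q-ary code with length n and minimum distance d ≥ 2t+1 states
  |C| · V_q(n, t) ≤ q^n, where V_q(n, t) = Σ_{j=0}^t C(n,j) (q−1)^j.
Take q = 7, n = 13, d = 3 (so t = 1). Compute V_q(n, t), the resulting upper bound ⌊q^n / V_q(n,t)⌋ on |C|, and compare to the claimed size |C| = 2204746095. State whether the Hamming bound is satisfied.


V_q(n, t) = 79, q^n = 96889010407, Hamming bound = 1226443169, |C| = 2204746095 > bound (violated).

Step 1: Compute V_q(n, t) = Σ_{j=0}^1 C(n, j) (q−1)^j.
  j = 0: C(13,0)·(6)^0 = 1·1 = 1.
  j = 1: C(13,1)·(6)^1 = 13·6 = 78.
  V_q(n, t) = 1 + 78 = 79.
Step 2: q^n = 7^13 = 96889010407.
Step 3: Hamming bound ⌊q^n / V_q(n,t)⌋ = ⌊96889010407/79⌋ = 1226443169.
Step 4: Compare |C| = 2204746095 to 1226443169: violated.
The claimed |C| lies above the Hamming bound, so no 7-ary code of length 13 with d ≥ 3 can have 2204746095 codewords.


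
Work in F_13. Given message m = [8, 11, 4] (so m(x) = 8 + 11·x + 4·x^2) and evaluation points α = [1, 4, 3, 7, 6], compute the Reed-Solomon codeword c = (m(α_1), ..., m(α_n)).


c = [10, 12, 12, 8, 10]

Message polynomial: m(x) = 8 + 11·x + 4·x^2 (mod 13).
For each evaluation point α_i, compute m(α_i) mod 13:
  α_1 = 1: Horner steps 4 → 2 → 10, so m(1) = 10.
  α_2 = 4: Horner steps 4 → 1 → 12, so m(4) = 12.
  α_3 = 3: Horner steps 4 → 10 → 12, so m(3) = 12.
  α_4 = 7: Horner steps 4 → 0 → 8, so m(7) = 8.
  α_5 = 6: Horner steps 4 → 9 → 10, so m(6) = 10.
Codeword c = [10, 12, 12, 8, 10] ∈ F_13^5.


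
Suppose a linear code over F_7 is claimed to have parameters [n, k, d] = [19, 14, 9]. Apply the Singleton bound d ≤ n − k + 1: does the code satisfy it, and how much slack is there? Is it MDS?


Singleton RHS = n − k + 1 = 6, slack = -3, bound violated (no such code; not MDS).

Singleton bound: d ≤ n − k + 1.
Here n = 19, k = 14, so n − k + 1 = 6.
Given d = 9, check d ≤ 6: NO.
Slack = (n − k + 1) − d = -3.
The slack is negative: d = 9 exceeds n − k + 1 = 6 by 3, so the Singleton bound is violated and no linear [19, 14, 9]_7 code can exist. In particular it is not MDS (MDS requires d = n − k + 1 exactly).
Description: the claimed parameters are [19, 14, 9]_7; such a code would be impossible (violates the Singleton bound).


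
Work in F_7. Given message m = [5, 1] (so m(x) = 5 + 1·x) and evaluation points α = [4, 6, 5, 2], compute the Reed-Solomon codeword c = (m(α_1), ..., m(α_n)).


c = [2, 4, 3, 0]

Message polynomial: m(x) = 5 + 1·x (mod 7).
For each evaluation point α_i, compute m(α_i) mod 7:
  α_1 = 4: Horner steps 1 → 2, so m(4) = 2.
  α_2 = 6: Horner steps 1 → 4, so m(6) = 4.
  α_3 = 5: Horner steps 1 → 3, so m(5) = 3.
  α_4 = 2: Horner steps 1 → 0, so m(2) = 0.
Codeword c = [2, 4, 3, 0] ∈ F_7^4.


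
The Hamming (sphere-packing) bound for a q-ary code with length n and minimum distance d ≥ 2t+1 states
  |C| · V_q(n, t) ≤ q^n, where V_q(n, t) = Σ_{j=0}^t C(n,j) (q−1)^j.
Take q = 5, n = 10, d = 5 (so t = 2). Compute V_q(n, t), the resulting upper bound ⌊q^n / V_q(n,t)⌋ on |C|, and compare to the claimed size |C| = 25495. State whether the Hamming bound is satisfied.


V_q(n, t) = 761, q^n = 9765625, Hamming bound = 12832, |C| = 25495 > bound (violated).

Step 1: Compute V_q(n, t) = Σ_{j=0}^2 C(n, j) (q−1)^j.
  j = 0: C(10,0)·(4)^0 = 1·1 = 1.
  j = 1: C(10,1)·(4)^1 = 10·4 = 40.
  j = 2: C(10,2)·(4)^2 = 45·16 = 720.
  V_q(n, t) = 1 + 40 + 720 = 761.
Step 2: q^n = 5^10 = 9765625.
Step 3: Hamming bound ⌊q^n / V_q(n,t)⌋ = ⌊9765625/761⌋ = 12832.
Step 4: Compare |C| = 25495 to 12832: violated.
The claimed |C| lies above the Hamming bound, so no 5-ary code of length 10 with d ≥ 5 can have 25495 codewords.


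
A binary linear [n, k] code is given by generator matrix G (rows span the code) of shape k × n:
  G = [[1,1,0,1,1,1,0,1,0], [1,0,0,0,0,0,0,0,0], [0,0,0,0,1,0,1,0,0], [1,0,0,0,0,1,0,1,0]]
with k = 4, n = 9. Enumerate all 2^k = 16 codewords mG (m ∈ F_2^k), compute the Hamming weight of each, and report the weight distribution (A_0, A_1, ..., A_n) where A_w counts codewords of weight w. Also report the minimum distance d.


Weight distribution: A_0 = 1, A_1 = 1, A_2 = 2, A_3 = 4, A_4 = 3, A_5 = 3, A_6 = 2. Minimum distance d = 1.

Enumerate all 2^4 = 16 messages m ∈ F_2^4.
For each, compute codeword c = mG in F_2^9, then tally its weight.
  m = 0000 → c = 000000000, weight = 0.
  m = 1000 → c = 110111010, weight = 6.
  m = 0100 → c = 100000000, weight = 1.
  m = 1100 → c = 010111010, weight = 5.
  m = 0010 → c = 000010100, weight = 2.
  m = 1010 → c = 110101110, weight = 6.
  m = 0110 → c = 100010100, weight = 3.
  m = 1110 → c = 010101110, weight = 5.
  m = 0001 → c = 100001010, weight = 3.
  m = 1001 → c = 010110000, weight = 3.
  m = 0101 → c = 000001010, weight = 2.
  m = 1101 → c = 110110000, weight = 4.
  m = 0011 → c = 100011110, weight = 5.
  m = 1011 → c = 010100100, weight = 3.
  m = 0111 → c = 000011110, weight = 4.
  m = 1111 → c = 110100100, weight = 4.
Tally weights:
  weight 0: 1 codewords.
  weight 1: 1 codewords.
  weight 2: 2 codewords.
  weight 3: 4 codewords.
  weight 4: 3 codewords.
  weight 5: 3 codewords.
  weight 6: 2 codewords.
Minimum distance d = smallest w > 0 with A_w > 0 = 1.
Sanity: Σ A_w = 16 = 2^4 = 16 ✓.


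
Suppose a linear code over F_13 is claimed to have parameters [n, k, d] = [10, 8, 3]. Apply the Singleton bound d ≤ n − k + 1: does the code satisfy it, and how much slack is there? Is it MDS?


Singleton RHS = n − k + 1 = 3, slack = 0, bound satisfied, MDS.

Singleton bound: d ≤ n − k + 1.
Here n = 10, k = 8, so n − k + 1 = 3.
Given d = 3, check d ≤ 3: YES.
Slack = (n − k + 1) − d = 0.
The code is MDS (slack = 0).
Description: the claimed parameters are [10, 8, 3]_13; such a code would be MDS (meets Singleton bound).


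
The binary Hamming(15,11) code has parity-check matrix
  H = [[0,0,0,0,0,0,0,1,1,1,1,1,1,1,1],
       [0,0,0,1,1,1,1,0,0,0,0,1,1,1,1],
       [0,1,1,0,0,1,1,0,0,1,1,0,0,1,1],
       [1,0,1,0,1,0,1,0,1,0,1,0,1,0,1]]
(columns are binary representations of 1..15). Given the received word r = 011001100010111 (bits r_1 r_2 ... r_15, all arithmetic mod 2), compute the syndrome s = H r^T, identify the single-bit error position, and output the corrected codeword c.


s = (0, 1, 1, 1)^T, error position = 7, corrected codeword c = 011001000010111

Compute s = H r^T mod 2 one row at a time:
  s_1 = 0 + 0 + 0 + 1 + 0 + 1 + 1 + 1 = 4 ≡ 0 (mod 2).
  s_2 = 0 + 0 + 1 + 1 + 0 + 1 + 1 + 1 = 5 ≡ 1 (mod 2).
  s_3 = 1 + 1 + 1 + 1 + 0 + 1 + 1 + 1 = 7 ≡ 1 (mod 2).
  s_4 = 0 + 1 + 0 + 1 + 0 + 1 + 1 + 1 = 5 ≡ 1 (mod 2).
s = (0, 1, 1, 1)^T — this equals column 7 of H (binary 0111), so error is at position 7.
Correct: flip bit 7 of r = 011001100010111 to get c = 011001000010111.


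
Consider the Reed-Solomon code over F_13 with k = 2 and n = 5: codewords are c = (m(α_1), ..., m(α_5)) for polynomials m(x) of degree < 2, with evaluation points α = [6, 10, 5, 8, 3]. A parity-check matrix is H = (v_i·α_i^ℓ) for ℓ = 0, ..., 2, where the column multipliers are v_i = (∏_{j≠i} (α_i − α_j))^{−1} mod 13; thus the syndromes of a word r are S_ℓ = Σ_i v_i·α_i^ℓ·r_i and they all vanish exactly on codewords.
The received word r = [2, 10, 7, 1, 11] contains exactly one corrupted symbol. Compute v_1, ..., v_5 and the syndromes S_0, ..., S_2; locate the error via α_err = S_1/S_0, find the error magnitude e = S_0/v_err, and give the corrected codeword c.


S = (8, 9, 2), error at position 1, error magnitude e = 10, c = [5, 10, 7, 1, 11].

Step 1: column multipliers v_i = (∏_{j≠i}(α_i − α_j))^{−1} mod 13.
  i = 1 (α = 6): (6−10)(6−5)(6−8)(6−3) = (−4)·1·(−2)·3 = 24 ≡ 11, so v_1 = 11^{−1} = 6 (mod 13).
  i = 2 (α = 10): (10−6)(10−5)(10−8)(10−3) = 4·5·2·7 = 280 ≡ 7, so v_2 = 7^{−1} = 2 (mod 13).
  i = 3 (α = 5): (5−6)(5−10)(5−8)(5−3) = (−1)·(−5)·(−3)·2 = −30 ≡ 9, so v_3 = 9^{−1} = 3 (mod 13).
  i = 4 (α = 8): (8−6)(8−10)(8−5)(8−3) = 2·(−2)·3·5 = −60 ≡ 5, so v_4 = 5^{−1} = 8 (mod 13).
  i = 5 (α = 3): (3−6)(3−10)(3−5)(3−8) = (−3)·(−7)·(−2)·(−5) = 210 ≡ 2, so v_5 = 2^{−1} = 7 (mod 13).
  v = [6, 2, 3, 8, 7].
Step 2: syndromes of r = [2, 10, 7, 1, 11] (all sums mod 13).
  S_0 = Σ v_i r_i = 6·2 + 2·10 + 3·7 + 8·1 + 7·11 = 138 ≡ 8.
  S_1 = Σ v_i α_i r_i = 6·6·2 + 2·10·10 + 3·5·7 + 8·8·1 + 7·3·11 = 672 ≡ 9.
  α_i^2 mod 13 = [10, 9, 12, 12, 9].
  S_2 = Σ v_i α_i^2 r_i = 6·10·2 + 2·9·10 + 3·12·7 + 8·12·1 + 7·9·11 = 1341 ≡ 2.
  S = (8, 9, 2) ≠ 0, so r is not a codeword (an error is present).
Step 3: locate the error. For a single error e at position i, S_ℓ = v_i·e·α_i^ℓ, so α_err = S_1/S_0.
  S_0^{−1} = 8^{−1} = 5 (mod 13), so α_err = 9·5 = 45 ≡ 6 = α_1. Error position i = 1.
  Consistency check: S_2/S_1 = 2·3 = 6 ≡ 6 = α_err ✓ (single-error assumption holds).
Step 4: error magnitude e = S_0/v_1 = S_0·∏_{j≠1}(α_1 − α_j) = 8·11 = 88 ≡ 10 (mod 13).
Step 5: correct position 1: c_1 = r_1 − e = 2 − 10 ≡ 5 (mod 13). Hence c = [5, 10, 7, 1, 11].
  Check: interpolating c through the α_i gives m(x) = 4 + 11·x (degree < 2) with m(α_i) = c_i for every i, so c is indeed a codeword.


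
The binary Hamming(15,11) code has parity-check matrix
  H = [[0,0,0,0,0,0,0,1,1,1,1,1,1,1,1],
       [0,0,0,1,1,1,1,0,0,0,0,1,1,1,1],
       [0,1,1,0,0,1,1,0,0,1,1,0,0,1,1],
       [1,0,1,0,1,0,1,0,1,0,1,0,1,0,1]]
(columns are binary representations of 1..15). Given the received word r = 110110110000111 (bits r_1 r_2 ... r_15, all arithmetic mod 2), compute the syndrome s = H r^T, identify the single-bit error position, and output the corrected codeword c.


s = (0, 0, 0, 1)^T, error position = 1, corrected codeword c = 010110110000111

Compute s = H r^T mod 2 one row at a time:
  s_1 = 1 + 0 + 0 + 0 + 0 + 1 + 1 + 1 = 4 ≡ 0 (mod 2).
  s_2 = 1 + 1 + 0 + 1 + 0 + 1 + 1 + 1 = 6 ≡ 0 (mod 2).
  s_3 = 1 + 0 + 0 + 1 + 0 + 0 + 1 + 1 = 4 ≡ 0 (mod 2).
  s_4 = 1 + 0 + 1 + 1 + 0 + 0 + 1 + 1 = 5 ≡ 1 (mod 2).
s = (0, 0, 0, 1)^T — this equals column 1 of H (binary 0001), so error is at position 1.
Correct: flip bit 1 of r = 110110110000111 to get c = 010110110000111.


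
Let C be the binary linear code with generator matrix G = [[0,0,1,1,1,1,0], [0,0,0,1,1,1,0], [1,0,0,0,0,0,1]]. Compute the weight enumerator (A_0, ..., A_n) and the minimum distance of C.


Weight distribution: A_0 = 1, A_1 = 1, A_2 = 1, A_3 = 2, A_4 = 1, A_5 = 1, A_6 = 1. Minimum distance d = 1.

Enumerate all 2^3 = 8 messages m ∈ F_2^3.
For each, compute codeword c = mG in F_2^7, then tally its weight.
  m = 000 → c = 0000000, weight = 0.
  m = 100 → c = 0011110, weight = 4.
  m = 010 → c = 0001110, weight = 3.
  m = 110 → c = 0010000, weight = 1.
  m = 001 → c = 1000001, weight = 2.
  m = 101 → c = 1011111, weight = 6.
  m = 011 → c = 1001111, weight = 5.
  m = 111 → c = 1010001, weight = 3.
Tally weights:
  weight 0: 1 codewords.
  weight 1: 1 codewords.
  weight 2: 1 codewords.
  weight 3: 2 codewords.
  weight 4: 1 codewords.
  weight 5: 1 codewords.
  weight 6: 1 codewords.
Minimum distance d = smallest w > 0 with A_w > 0 = 1.
Sanity: Σ A_w = 8 = 2^3 = 8 ✓.


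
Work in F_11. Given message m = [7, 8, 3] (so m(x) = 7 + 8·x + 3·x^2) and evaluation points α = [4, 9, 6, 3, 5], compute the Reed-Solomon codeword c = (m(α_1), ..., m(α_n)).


c = [10, 3, 9, 3, 1]

Message polynomial: m(x) = 7 + 8·x + 3·x^2 (mod 11).
For each evaluation point α_i, compute m(α_i) mod 11:
  α_1 = 4: Horner steps 3 → 9 → 10, so m(4) = 10.
  α_2 = 9: Horner steps 3 → 2 → 3, so m(9) = 3.
  α_3 = 6: Horner steps 3 → 4 → 9, so m(6) = 9.
  α_4 = 3: Horner steps 3 → 6 → 3, so m(3) = 3.
  α_5 = 5: Horner steps 3 → 1 → 1, so m(5) = 1.
Codeword c = [10, 3, 9, 3, 1] ∈ F_11^5.


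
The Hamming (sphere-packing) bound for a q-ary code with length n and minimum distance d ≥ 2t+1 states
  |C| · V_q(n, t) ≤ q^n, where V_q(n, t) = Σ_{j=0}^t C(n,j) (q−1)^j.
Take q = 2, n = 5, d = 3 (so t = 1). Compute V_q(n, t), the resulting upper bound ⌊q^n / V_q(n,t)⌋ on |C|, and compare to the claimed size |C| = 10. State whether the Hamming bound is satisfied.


V_q(n, t) = 6, q^n = 32, Hamming bound = 5, |C| = 10 > bound (violated).

Step 1: Compute V_q(n, t) = Σ_{j=0}^1 C(n, j) (q−1)^j.
  j = 0: C(5,0)·(1)^0 = 1·1 = 1.
  j = 1: C(5,1)·(1)^1 = 5·1 = 5.
  V_q(n, t) = 1 + 5 = 6.
Step 2: q^n = 2^5 = 32.
Step 3: Hamming bound ⌊q^n / V_q(n,t)⌋ = ⌊32/6⌋ = 5.
Step 4: Compare |C| = 10 to 5: violated.
The claimed |C| lies above the Hamming bound, so no 2-ary code of length 5 with d ≥ 3 can have 10 codewords.


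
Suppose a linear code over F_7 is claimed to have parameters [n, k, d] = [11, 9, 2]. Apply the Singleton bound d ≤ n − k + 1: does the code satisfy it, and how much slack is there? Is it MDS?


Singleton RHS = n − k + 1 = 3, slack = 1, bound satisfied, not MDS.

Singleton bound: d ≤ n − k + 1.
Here n = 11, k = 9, so n − k + 1 = 3.
Given d = 2, check d ≤ 3: YES.
Slack = (n − k + 1) − d = 1.
The code is NOT MDS (slack = 1 > 0).
Description: the claimed parameters are [11, 9, 2]_7; such a code would be non-MDS.


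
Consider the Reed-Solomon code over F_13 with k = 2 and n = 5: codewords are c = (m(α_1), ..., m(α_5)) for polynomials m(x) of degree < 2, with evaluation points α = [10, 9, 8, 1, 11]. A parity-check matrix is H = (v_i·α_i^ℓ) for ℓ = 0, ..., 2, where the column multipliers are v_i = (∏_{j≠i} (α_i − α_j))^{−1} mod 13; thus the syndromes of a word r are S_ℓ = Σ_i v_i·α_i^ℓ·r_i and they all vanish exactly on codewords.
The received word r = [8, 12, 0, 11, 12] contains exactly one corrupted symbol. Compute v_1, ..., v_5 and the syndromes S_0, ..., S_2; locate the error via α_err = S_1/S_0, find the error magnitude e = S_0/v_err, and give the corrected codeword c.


S = (7, 11, 8), error at position 2, error magnitude e = 8, c = [8, 4, 0, 11, 12].

Step 1: column multipliers v_i = (∏_{j≠i}(α_i − α_j))^{−1} mod 13.
  i = 1 (α = 10): (10−9)(10−8)(10−1)(10−11) = 1·2·9·(−1) = −18 ≡ 8, so v_1 = 8^{−1} = 5 (mod 13).
  i = 2 (α = 9): (9−10)(9−8)(9−1)(9−11) = (−1)·1·8·(−2) = 16 ≡ 3, so v_2 = 3^{−1} = 9 (mod 13).
  i = 3 (α = 8): (8−10)(8−9)(8−1)(8−11) = (−2)·(−1)·7·(−3) = −42 ≡ 10, so v_3 = 10^{−1} = 4 (mod 13).
  i = 4 (α = 1): (1−10)(1−9)(1−8)(1−11) = (−9)·(−8)·(−7)·(−10) = 5040 ≡ 9, so v_4 = 9^{−1} = 3 (mod 13).
  i = 5 (α = 11): (11−10)(11−9)(11−8)(11−1) = 1·2·3·10 = 60 ≡ 8, so v_5 = 8^{−1} = 5 (mod 13).
  v = [5, 9, 4, 3, 5].
Step 2: syndromes of r = [8, 12, 0, 11, 12] (all sums mod 13).
  S_0 = Σ v_i r_i = 5·8 + 9·12 + 4·0 + 3·11 + 5·12 = 241 ≡ 7.
  S_1 = Σ v_i α_i r_i = 5·10·8 + 9·9·12 + 4·8·0 + 3·1·11 + 5·11·12 = 2065 ≡ 11.
  α_i^2 mod 13 = [9, 3, 12, 1, 4].
  S_2 = Σ v_i α_i^2 r_i = 5·9·8 + 9·3·12 + 4·12·0 + 3·1·11 + 5·4·12 = 957 ≡ 8.
  S = (7, 11, 8) ≠ 0, so r is not a codeword (an error is present).
Step 3: locate the error. For a single error e at position i, S_ℓ = v_i·e·α_i^ℓ, so α_err = S_1/S_0.
  S_0^{−1} = 7^{−1} = 2 (mod 13), so α_err = 11·2 = 22 ≡ 9 = α_2. Error position i = 2.
  Consistency check: S_2/S_1 = 8·6 = 48 ≡ 9 = α_err ✓ (single-error assumption holds).
Step 4: error magnitude e = S_0/v_2 = S_0·∏_{j≠2}(α_2 − α_j) = 7·3 = 21 ≡ 8 (mod 13).
Step 5: correct position 2: c_2 = r_2 − e = 12 − 8 ≡ 4 (mod 13). Hence c = [8, 4, 0, 11, 12].
  Check: interpolating c through the α_i gives m(x) = 7 + 4·x (degree < 2) with m(α_i) = c_i for every i, so c is indeed a codeword.


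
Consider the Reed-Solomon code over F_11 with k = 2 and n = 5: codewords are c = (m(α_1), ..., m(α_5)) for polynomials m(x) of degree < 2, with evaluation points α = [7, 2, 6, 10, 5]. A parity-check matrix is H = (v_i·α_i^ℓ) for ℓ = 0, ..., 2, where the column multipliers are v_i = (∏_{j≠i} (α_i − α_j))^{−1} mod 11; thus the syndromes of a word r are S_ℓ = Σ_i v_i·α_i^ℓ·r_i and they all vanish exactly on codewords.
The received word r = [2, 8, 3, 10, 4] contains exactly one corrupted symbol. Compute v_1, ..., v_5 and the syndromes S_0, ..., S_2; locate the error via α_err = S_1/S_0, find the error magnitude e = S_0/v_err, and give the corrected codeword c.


S = (8, 5, 10), error at position 2, error magnitude e = 1, c = [2, 7, 3, 10, 4].

Step 1: column multipliers v_i = (∏_{j≠i}(α_i − α_j))^{−1} mod 11.
  i = 1 (α = 7): (7−2)(7−6)(7−10)(7−5) = 5·1·(−3)·2 = −30 ≡ 3, so v_1 = 3^{−1} = 4 (mod 11).
  i = 2 (α = 2): (2−7)(2−6)(2−10)(2−5) = (−5)·(−4)·(−8)·(−3) = 480 ≡ 7, so v_2 = 7^{−1} = 8 (mod 11).
  i = 3 (α = 6): (6−7)(6−2)(6−10)(6−5) = (−1)·4·(−4)·1 = 16 ≡ 5, so v_3 = 5^{−1} = 9 (mod 11).
  i = 4 (α = 10): (10−7)(10−2)(10−6)(10−5) = 3·8·4·5 = 480 ≡ 7, so v_4 = 7^{−1} = 8 (mod 11).
  i = 5 (α = 5): (5−7)(5−2)(5−6)(5−10) = (−2)·3·(−1)·(−5) = −30 ≡ 3, so v_5 = 3^{−1} = 4 (mod 11).
  v = [4, 8, 9, 8, 4].
Step 2: syndromes of r = [2, 8, 3, 10, 4] (all sums mod 11).
  S_0 = Σ v_i r_i = 4·2 + 8·8 + 9·3 + 8·10 + 4·4 = 195 ≡ 8.
  S_1 = Σ v_i α_i r_i = 4·7·2 + 8·2·8 + 9·6·3 + 8·10·10 + 4·5·4 = 1226 ≡ 5.
  α_i^2 mod 11 = [5, 4, 3, 1, 3].
  S_2 = Σ v_i α_i^2 r_i = 4·5·2 + 8·4·8 + 9·3·3 + 8·1·10 + 4·3·4 = 505 ≡ 10.
  S = (8, 5, 10) ≠ 0, so r is not a codeword (an error is present).
Step 3: locate the error. For a single error e at position i, S_ℓ = v_i·e·α_i^ℓ, so α_err = S_1/S_0.
  S_0^{−1} = 8^{−1} = 7 (mod 11), so α_err = 5·7 = 35 ≡ 2 = α_2. Error position i = 2.
  Consistency check: S_2/S_1 = 10·9 = 90 ≡ 2 = α_err ✓ (single-error assumption holds).
Step 4: error magnitude e = S_0/v_2 = S_0·∏_{j≠2}(α_2 − α_j) = 8·7 = 56 ≡ 1 (mod 11).
Step 5: correct position 2: c_2 = r_2 − e = 8 − 1 ≡ 7 (mod 11). Hence c = [2, 7, 3, 10, 4].
  Check: interpolating c through the α_i gives m(x) = 9 + 10·x (degree < 2) with m(α_i) = c_i for every i, so c is indeed a codeword.
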